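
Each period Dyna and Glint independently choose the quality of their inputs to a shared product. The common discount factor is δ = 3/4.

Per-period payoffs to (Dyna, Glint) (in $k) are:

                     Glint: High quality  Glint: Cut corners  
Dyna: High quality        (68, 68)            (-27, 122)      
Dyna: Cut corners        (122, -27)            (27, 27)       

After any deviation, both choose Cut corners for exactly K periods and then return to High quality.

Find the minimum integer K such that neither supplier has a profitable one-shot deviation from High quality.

No profitable deviation requires (68−27)(δ+…+δ^K) ≥ 122−68, i.e. δ+…+δ^K ≥ 54/41 ≈ 1.3171.
With δ = 3/4, the partial sums are K=1: 0.7500, K=2: 1.3125, K=3: 1.7344.
K = 3 is the first length at which the sum reaches 1.3171.

3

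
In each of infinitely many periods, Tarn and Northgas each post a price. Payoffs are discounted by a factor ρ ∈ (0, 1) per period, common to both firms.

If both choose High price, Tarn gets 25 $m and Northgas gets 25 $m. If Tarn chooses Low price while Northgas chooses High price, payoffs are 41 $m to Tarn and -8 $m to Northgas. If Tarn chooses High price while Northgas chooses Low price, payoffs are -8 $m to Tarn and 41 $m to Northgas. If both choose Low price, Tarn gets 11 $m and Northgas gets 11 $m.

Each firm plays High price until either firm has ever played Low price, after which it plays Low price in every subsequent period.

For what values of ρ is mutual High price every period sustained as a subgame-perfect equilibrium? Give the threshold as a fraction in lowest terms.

Cooperation forever yields 25 each period: 25/(1−ρ).
Deviating yields 41 once, then 11 forever: 41 + 11ρ/(1−ρ).
No profitable deviation requires 25/(1−ρ) ≥ 41 + 11ρ/(1−ρ).
Multiplying by (1−ρ): 25 ≥ 41(1−ρ) + 11ρ = 41 − 30ρ.
So 30ρ ≥ 16, i.e. ρ ≥ 16/30 = 8/15.

8/15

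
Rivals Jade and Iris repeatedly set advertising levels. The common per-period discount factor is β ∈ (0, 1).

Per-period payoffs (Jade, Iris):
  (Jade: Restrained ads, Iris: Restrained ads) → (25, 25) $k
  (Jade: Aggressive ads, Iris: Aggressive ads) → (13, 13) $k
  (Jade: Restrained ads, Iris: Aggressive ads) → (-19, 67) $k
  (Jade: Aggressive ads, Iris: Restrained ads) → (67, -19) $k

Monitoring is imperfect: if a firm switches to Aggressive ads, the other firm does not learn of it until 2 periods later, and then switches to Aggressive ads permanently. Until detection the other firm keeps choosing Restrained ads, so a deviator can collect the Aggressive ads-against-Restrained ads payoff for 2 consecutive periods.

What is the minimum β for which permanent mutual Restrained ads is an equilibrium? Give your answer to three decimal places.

0.882

The best deviation is to choose Aggressive ads for all 2 undetected periods, earning 67 each, then 13 forever once detected.
Deviation value: 67(1−β^2)/(1−β) + 13β^2/(1−β); cooperation value: 25/(1−β).
IC: 25 ≥ 67(1−β^2) + 13β^2 = 67 − 54β^2.
So β^2 ≥ 42/54 = 7/9, giving β ≥ (7/9)^(1/2) ≈ 0.882.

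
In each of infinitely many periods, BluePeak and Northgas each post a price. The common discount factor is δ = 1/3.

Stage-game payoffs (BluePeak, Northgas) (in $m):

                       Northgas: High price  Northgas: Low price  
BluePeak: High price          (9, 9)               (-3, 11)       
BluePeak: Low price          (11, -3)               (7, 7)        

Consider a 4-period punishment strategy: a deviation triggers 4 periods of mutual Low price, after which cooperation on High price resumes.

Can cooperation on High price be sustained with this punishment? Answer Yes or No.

IC: δ+…+δ^4 ≥ (11−9)/(9−7) = 1.
At δ = 1/3: partial sum = 0.4938 < 1.0000. Cooperation not sustainable.

No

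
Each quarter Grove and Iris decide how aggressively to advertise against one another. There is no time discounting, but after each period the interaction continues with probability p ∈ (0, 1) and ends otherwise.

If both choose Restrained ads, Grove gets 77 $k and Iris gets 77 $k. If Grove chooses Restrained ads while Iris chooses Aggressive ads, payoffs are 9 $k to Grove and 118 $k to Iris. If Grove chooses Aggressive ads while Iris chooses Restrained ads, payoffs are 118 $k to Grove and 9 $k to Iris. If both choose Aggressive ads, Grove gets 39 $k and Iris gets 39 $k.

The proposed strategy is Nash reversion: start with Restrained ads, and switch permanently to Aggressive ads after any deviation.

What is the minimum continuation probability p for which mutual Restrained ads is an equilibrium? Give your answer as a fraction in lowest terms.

41/79

Expected cooperation value is 77 + p·77 + p²·77 + … = 77/(1−p); deviation gives 118 + p·39/(1−p).
77 ≥ 118(1−p) + 39p ⇒ 79p ≥ 41 ⇒ p ≥ 41/79.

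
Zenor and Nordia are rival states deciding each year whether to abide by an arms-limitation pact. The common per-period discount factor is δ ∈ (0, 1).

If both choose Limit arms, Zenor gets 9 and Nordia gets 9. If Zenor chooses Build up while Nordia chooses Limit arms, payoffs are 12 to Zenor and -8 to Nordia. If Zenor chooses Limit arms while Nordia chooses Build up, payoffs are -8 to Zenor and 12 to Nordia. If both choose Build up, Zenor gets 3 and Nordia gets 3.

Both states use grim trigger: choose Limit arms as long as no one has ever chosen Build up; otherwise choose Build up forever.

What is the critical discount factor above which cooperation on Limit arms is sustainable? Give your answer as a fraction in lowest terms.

One-period gain from deviating is 12 − 9 = 3. The loss is 9 − 3 = 6 in every subsequent period, with present value 6·δ/(1−δ).
Deviation is unprofitable when 6·δ/(1−δ) ≥ 3, i.e. δ/(1−δ) ≥ 1/2.
Equivalently δ ≥ 3/(3+6) = 1/3.

1/3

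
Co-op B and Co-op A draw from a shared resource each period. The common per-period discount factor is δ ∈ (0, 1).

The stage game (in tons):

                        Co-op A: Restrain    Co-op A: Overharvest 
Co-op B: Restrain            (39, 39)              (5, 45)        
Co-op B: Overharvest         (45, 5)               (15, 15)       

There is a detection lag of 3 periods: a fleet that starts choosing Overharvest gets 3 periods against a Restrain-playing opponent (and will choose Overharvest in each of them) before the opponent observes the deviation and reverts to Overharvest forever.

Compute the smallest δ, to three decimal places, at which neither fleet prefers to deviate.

The best deviation is to choose Overharvest for all 3 undetected periods, earning 45 each, then 15 forever once detected.
Deviation value: 45(1−δ^3)/(1−δ) + 15δ^3/(1−δ); cooperation value: 39/(1−δ).
IC: 39 ≥ 45(1−δ^3) + 15δ^3 = 45 − 30δ^3.
So δ^3 ≥ 6/30 = 1/5, giving δ ≥ (1/5)^(1/3) ≈ 0.585.

0.585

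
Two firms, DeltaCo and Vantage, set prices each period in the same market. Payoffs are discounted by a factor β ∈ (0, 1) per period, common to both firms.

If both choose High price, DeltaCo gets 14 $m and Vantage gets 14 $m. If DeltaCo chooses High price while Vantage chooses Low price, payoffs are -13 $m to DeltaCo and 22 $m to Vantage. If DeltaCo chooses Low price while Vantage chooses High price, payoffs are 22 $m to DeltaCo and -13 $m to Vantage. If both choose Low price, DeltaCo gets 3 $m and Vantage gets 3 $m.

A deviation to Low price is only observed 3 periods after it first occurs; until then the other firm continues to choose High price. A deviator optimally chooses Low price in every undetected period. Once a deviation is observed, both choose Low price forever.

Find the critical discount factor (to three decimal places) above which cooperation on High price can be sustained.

A deviator earns 22 for 3 periods, then 3 forever; cooperating earns 14 forever. Multiplying the IC by (1−β):
14 ≥ 22(1−β^3) + 3β^3, so 19·β^3 ≥ 8 and β^3 ≥ 8/19.
β ≥ (8/19)^(1/3) ≈ 0.750.

0.750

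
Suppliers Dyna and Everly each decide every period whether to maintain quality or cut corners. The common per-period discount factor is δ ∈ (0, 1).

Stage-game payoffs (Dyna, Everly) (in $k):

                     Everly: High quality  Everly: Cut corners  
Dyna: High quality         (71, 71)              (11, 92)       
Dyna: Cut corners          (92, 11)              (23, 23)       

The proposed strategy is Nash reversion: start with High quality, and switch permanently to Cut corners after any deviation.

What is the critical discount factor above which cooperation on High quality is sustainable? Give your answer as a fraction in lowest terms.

One-period gain from deviating is 92 − 71 = 21. The loss is 71 − 23 = 48 in every subsequent period, with present value 48·δ/(1−δ).
Deviation is unprofitable when 48·δ/(1−δ) ≥ 21, i.e. δ/(1−δ) ≥ 7/16.
Equivalently δ ≥ 21/(21+48) = 7/23.

7/23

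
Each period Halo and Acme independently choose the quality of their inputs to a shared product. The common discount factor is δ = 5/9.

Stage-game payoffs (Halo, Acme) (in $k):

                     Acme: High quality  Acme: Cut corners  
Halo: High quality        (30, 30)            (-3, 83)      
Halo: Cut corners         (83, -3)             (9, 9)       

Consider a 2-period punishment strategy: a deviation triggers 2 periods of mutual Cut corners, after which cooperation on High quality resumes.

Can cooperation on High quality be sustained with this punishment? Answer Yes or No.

IC: δ+…+δ^2 ≥ (83−30)/(30−9) = 53/21.
At δ = 5/9: partial sum = 0.8642 < 2.5238. Cooperation not sustainable.

No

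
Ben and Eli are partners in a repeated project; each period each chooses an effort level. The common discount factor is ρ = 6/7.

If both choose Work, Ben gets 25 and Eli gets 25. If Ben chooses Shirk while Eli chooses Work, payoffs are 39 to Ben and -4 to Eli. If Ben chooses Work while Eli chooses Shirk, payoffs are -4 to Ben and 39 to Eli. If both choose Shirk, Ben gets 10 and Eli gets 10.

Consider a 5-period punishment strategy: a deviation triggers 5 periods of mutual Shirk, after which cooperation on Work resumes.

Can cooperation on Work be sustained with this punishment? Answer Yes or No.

IC: ρ+…+ρ^5 ≥ (39−25)/(25−10) = 14/15.
At ρ = 6/7: partial sum = 3.2240 ≥ 0.9333. Cooperation sustainable.

Yes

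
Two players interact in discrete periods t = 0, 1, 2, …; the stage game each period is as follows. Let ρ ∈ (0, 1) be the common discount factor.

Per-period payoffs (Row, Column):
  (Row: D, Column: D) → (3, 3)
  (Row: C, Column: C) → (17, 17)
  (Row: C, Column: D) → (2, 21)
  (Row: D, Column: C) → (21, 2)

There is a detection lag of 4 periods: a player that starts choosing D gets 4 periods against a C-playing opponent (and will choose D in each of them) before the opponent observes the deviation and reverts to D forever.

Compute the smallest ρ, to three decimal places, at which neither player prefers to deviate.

0.687

Deviating for the 4 undetected periods gains 21−17 = 4 per period over cooperation, then loses 17−3 = 14 per period forever once punishment starts.
Gain: 4(1 + ρ + … + ρ^3); loss: 14·ρ^4/(1−ρ).
No profitable deviation ⇔ 4(1−ρ^4) ≤ 14·ρ^4, i.e. ρ^4 ≥ 4/(4+14) = 2/9.
Hence ρ ≥ (2/9)^(1/4) ≈ 0.687.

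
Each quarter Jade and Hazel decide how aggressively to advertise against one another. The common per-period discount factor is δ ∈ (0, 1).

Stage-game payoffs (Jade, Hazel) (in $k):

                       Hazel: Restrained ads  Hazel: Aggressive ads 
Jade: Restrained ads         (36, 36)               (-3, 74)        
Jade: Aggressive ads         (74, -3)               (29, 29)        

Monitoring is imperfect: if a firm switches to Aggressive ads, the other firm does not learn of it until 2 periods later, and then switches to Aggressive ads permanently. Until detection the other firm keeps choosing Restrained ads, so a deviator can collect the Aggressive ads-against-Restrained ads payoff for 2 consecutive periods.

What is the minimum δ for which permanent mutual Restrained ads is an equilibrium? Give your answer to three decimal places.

Deviating for the 2 undetected periods gains 74−36 = 38 per period over cooperation, then loses 36−29 = 7 per period forever once punishment starts.
Gain: 38(1 + δ + … + δ^1); loss: 7·δ^2/(1−δ).
No profitable deviation ⇔ 38(1−δ^2) ≤ 7·δ^2, i.e. δ^2 ≥ 38/(38+7) = 38/45.
Hence δ ≥ (38/45)^(1/2) ≈ 0.919.

0.919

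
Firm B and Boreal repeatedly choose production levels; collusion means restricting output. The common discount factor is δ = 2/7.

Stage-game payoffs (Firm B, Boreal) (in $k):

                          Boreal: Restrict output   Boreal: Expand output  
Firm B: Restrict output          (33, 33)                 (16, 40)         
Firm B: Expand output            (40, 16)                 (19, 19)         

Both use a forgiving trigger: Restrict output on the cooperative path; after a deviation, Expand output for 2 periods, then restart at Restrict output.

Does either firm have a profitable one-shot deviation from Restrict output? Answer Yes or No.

A one-shot deviation gives 40 now, then 19 for 2 periods, then back to 33.
Gain from deviating: (40−33) today; loss: (33−19) in each of the next 2 periods.
No-deviation condition: (33−19)(δ+…+δ^2) ≥ 40−33, i.e. δ+…+δ^2 ≥ 1/2.
At δ = 2/7: δ+…+δ^2 = 0.3673 < 0.5000.
So cooperation is not sustainable.

Yes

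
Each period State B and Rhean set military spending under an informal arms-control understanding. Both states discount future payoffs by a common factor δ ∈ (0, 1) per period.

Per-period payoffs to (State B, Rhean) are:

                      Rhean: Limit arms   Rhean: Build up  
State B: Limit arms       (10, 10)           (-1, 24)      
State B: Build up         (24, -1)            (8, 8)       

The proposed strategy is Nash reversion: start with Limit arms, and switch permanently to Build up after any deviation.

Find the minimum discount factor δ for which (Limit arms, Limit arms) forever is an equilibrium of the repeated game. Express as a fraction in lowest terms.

7/8

Cooperation forever yields 10 each period: 10/(1−δ).
Deviating yields 24 once, then 8 forever: 24 + 8δ/(1−δ).
No profitable deviation requires 10/(1−δ) ≥ 24 + 8δ/(1−δ).
Multiplying by (1−δ): 10 ≥ 24(1−δ) + 8δ = 24 − 16δ.
So 16δ ≥ 14, i.e. δ ≥ 14/16 = 7/8.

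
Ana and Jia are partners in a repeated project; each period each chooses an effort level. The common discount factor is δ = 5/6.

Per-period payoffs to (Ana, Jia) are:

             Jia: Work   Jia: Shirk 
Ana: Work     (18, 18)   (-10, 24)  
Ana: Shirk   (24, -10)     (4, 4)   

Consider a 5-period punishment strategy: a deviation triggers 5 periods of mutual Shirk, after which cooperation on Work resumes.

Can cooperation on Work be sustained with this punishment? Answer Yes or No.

Yes

A one-shot deviation gives 24 now, then 4 for 5 periods, then back to 18.
Gain from deviating: (24−18) today; loss: (18−4) in each of the next 5 periods.
No-deviation condition: (18−4)(δ+…+δ^5) ≥ 24−18, i.e. δ+…+δ^5 ≥ 3/7.
At δ = 5/6: δ+…+δ^5 = 2.9906 ≥ 0.4286.
So cooperation is sustainable.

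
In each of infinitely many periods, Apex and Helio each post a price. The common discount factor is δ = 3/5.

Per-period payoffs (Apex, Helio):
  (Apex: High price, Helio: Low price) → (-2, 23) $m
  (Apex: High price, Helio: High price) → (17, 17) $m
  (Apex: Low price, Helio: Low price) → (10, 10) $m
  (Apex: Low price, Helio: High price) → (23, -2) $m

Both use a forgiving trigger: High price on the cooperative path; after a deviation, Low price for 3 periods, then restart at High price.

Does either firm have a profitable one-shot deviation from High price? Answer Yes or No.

No

Comparing payoff streams over the 4 periods until play realigns: cooperate → 17(1+δ+…+δ^3); deviate → 23 + 10(δ+…+δ^3).
Cooperation is sustained iff (17−10)(δ+…+δ^3) ≥ 23−17.
δ+…+δ^3 = 3/5·(1−(3/5)^3)/(1−3/5) = 1.1760, and (23−17)/(17−10) = 0.8571.
1.1760 ≥ 0.8571, so cooperation is sustainable.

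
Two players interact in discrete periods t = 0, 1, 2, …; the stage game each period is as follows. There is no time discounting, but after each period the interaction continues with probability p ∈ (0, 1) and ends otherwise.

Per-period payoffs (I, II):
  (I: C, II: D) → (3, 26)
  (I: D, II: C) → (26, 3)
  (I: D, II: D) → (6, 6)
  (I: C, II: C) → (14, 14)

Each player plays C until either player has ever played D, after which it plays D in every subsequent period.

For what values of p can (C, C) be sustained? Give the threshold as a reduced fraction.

Expected cooperation value is 14 + p·14 + p²·14 + … = 14/(1−p); deviation gives 26 + p·6/(1−p).
14 ≥ 26(1−p) + 6p ⇒ 20p ≥ 12 ⇒ p ≥ 12/20 = 3/5.

3/5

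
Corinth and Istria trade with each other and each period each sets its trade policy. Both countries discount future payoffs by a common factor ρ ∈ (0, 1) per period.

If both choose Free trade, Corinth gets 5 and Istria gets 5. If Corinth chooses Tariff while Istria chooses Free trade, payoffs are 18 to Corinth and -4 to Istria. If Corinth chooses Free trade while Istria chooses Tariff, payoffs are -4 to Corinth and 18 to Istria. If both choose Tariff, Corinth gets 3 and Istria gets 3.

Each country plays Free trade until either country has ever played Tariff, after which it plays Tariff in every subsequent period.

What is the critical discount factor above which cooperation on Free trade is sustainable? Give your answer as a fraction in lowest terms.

13/15

5/(1−ρ) ≥ 18 + 3ρ/(1−ρ)
5 ≥ 18 − 15ρ
ρ ≥ 13/15.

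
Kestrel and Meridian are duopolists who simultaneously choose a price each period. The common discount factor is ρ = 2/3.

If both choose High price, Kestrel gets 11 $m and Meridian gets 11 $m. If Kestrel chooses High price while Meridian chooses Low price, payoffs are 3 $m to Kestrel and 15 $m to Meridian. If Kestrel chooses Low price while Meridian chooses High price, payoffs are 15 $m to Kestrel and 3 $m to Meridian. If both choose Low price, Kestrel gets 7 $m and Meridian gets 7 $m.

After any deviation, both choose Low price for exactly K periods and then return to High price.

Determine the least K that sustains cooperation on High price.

2

IC: ρ(1−ρ^K)/(1−ρ) ≥ (15−11)/(11−7) = 1.
With ρ = 2/3: need 1 − ρ^K ≥ 1·(1−2/3)/(2/3), i.e. ρ^K ≤ 0.5000.
Since (2/3)^1 = 0.6667 and (2/3)^2 = 0.4444, the smallest such K is 2.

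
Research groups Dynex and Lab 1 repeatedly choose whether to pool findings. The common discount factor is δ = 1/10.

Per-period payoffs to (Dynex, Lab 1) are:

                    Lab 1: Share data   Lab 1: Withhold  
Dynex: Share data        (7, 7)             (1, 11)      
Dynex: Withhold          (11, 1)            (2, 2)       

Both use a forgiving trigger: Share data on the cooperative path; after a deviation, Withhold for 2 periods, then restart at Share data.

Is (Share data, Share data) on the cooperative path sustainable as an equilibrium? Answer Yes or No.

IC: δ+…+δ^2 ≥ (11−7)/(7−2) = 4/5.
At δ = 1/10: partial sum = 0.1100 < 0.8000. Cooperation not sustainable.

No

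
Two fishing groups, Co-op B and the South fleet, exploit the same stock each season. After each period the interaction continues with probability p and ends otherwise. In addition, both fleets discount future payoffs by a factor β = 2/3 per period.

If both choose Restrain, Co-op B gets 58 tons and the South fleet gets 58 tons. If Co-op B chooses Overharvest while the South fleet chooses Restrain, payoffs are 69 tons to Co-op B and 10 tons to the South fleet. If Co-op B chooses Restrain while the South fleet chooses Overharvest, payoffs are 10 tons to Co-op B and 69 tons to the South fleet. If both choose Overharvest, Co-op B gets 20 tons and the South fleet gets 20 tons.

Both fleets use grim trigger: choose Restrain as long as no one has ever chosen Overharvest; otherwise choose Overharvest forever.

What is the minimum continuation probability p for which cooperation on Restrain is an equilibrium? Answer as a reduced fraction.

33/98

Expected continuation weight on next period's payoff is β·p = 2/3·p, which plays the role of the discount factor.
Cooperation requires 2/3·p ≥ (69−58)/(69−20) = 11/49, hence p ≥ 33/98.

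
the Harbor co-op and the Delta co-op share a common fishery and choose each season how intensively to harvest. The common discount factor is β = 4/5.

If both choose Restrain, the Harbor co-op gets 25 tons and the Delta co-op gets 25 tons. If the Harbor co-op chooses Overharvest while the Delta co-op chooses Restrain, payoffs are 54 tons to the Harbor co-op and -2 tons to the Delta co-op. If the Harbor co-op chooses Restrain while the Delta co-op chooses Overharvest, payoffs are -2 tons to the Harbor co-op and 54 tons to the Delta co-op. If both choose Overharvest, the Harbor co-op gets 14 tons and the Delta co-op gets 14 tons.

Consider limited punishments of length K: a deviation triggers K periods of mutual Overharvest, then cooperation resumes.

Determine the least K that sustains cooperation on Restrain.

5

IC: β(1−β^K)/(1−β) ≥ (54−25)/(25−14) = 29/11.
With β = 4/5: need 1 − β^K ≥ 29/11·(1−4/5)/(4/5), i.e. β^K ≤ 0.3409.
Since (4/5)^4 = 0.4096 and (4/5)^5 = 0.3277, the smallest such K is 5.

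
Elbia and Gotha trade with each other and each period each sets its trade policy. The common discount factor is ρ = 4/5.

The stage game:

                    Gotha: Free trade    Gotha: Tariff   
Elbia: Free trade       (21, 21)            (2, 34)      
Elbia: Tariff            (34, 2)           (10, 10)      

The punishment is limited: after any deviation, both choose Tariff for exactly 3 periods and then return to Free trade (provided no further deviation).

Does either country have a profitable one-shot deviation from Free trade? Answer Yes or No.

IC: ρ+…+ρ^3 ≥ (34−21)/(21−10) = 13/11.
At ρ = 4/5: partial sum = 1.9520 ≥ 1.1818. Cooperation sustainable.

No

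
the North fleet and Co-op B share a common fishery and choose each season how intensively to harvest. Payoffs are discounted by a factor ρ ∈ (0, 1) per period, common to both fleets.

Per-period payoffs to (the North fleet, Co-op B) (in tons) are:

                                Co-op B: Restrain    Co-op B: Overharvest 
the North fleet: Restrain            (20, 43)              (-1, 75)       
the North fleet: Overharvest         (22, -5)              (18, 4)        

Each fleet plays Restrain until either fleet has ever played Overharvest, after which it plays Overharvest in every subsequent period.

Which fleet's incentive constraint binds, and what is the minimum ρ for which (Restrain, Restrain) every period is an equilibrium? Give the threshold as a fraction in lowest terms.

the North fleet; ρ ≥ 1/2

the North fleet: cooperation gives 20 each period; deviation gives 22 once then 18 forever.
  20/(1−ρ) ≥ 22 + 18ρ/(1−ρ) ⇒ ρ ≥ 2/4 = 1/2.
Co-op B: cooperation gives 43 each period; deviation gives 75 once then 4 forever.
  ρ ≥ 32/71.
Both must hold, so the binding constraint is the North fleet's: ρ ≥ 1/2.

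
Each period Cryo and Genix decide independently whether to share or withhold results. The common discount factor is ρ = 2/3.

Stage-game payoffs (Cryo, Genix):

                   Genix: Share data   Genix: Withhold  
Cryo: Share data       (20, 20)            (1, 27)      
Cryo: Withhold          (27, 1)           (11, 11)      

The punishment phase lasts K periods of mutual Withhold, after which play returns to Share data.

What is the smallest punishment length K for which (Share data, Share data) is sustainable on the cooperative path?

2

No profitable deviation requires (20−11)(ρ+…+ρ^K) ≥ 27−20, i.e. ρ+…+ρ^K ≥ 7/9 ≈ 0.7778.
With ρ = 2/3, the partial sums are K=1: 0.6667, K=2: 1.1111.
K = 2 is the first length at which the sum reaches 0.7778.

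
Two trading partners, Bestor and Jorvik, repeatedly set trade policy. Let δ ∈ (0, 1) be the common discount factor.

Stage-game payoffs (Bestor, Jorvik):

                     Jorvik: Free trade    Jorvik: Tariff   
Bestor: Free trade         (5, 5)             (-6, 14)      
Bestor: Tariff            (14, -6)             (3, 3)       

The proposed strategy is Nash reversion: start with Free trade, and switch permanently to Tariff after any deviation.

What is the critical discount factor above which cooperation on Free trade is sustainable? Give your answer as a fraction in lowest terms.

9/11

Under grim trigger the critical discount factor is (T−C)/(T−P) with T = 14, C = 5, P = 3.
δ* = (14−5)/(14−3) = 9/11.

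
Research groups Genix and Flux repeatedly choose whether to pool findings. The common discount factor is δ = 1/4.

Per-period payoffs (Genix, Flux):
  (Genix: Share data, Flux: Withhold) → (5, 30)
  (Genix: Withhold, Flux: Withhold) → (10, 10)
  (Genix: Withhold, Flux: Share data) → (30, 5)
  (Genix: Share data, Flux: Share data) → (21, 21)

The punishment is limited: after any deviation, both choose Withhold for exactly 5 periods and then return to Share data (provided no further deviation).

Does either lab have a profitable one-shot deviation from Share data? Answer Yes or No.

Yes

A one-shot deviation gives 30 now, then 10 for 5 periods, then back to 21.
Gain from deviating: (30−21) today; loss: (21−10) in each of the next 5 periods.
No-deviation condition: (21−10)(δ+…+δ^5) ≥ 30−21, i.e. δ+…+δ^5 ≥ 9/11.
At δ = 1/4: δ+…+δ^5 = 0.3330 < 0.8182.
So cooperation is not sustainable.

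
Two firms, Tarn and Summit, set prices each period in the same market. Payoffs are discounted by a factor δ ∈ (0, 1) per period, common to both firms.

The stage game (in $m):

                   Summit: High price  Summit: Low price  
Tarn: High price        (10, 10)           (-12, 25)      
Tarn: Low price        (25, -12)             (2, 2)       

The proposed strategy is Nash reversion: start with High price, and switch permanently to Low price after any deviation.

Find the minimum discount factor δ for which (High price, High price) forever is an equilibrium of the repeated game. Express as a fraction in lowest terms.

One-period gain from deviating is 25 − 10 = 15. The loss is 10 − 2 = 8 in every subsequent period, with present value 8·δ/(1−δ).
Deviation is unprofitable when 8·δ/(1−δ) ≥ 15, i.e. δ/(1−δ) ≥ 15/8.
Equivalently δ ≥ 15/(15+8) = 15/23.

15/23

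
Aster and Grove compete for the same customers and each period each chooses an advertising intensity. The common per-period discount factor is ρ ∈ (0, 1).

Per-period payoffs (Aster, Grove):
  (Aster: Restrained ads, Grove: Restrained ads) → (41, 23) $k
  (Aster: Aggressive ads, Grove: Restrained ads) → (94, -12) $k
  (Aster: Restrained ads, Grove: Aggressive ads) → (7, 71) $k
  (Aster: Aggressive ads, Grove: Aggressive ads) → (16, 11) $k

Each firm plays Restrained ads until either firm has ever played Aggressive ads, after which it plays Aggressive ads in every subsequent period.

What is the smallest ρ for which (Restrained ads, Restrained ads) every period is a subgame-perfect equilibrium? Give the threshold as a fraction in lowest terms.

For Aster: deviation gain 94−41 = 53, per-period punishment loss 41−16 = 25. IC gives ρ ≥ 53/78.
For Grove: gain 48, loss 12 per period, so ρ ≥ 48/60 = 4/5.
The tighter constraint is Grove's, so cooperation needs ρ ≥ 4/5.

4/5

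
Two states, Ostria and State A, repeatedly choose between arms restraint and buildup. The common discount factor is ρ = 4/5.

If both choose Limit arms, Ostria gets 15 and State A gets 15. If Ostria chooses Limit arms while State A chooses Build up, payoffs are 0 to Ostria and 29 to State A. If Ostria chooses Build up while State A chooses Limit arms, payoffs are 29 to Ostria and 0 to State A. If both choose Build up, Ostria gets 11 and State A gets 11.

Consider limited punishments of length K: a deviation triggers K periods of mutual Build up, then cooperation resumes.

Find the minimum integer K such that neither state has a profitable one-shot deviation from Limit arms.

No profitable deviation requires (15−11)(ρ+…+ρ^K) ≥ 29−15, i.e. ρ+…+ρ^K ≥ 7/2 ≈ 3.5000.
With ρ = 4/5, the partial sums are K=1: 0.8000, K=2: 1.4400, …, K=8: 3.3289, K=9: 3.4631, K=10: 3.5705.
K = 10 is the first length at which the sum reaches 3.5000.

10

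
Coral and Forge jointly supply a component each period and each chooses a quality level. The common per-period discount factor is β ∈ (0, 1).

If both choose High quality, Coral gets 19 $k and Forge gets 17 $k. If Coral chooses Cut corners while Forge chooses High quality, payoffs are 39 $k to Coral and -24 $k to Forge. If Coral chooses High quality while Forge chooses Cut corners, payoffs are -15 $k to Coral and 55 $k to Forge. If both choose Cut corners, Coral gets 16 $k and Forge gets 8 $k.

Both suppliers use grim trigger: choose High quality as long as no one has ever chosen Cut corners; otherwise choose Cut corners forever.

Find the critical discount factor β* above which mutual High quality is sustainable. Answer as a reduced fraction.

Coral's threshold: (39−19)/(39−16) = 20/23.
Forge's threshold: (55−17)/(55−8) = 38/47.
20/23 > 38/47, so Coral binds and β* = 20/23.

20/23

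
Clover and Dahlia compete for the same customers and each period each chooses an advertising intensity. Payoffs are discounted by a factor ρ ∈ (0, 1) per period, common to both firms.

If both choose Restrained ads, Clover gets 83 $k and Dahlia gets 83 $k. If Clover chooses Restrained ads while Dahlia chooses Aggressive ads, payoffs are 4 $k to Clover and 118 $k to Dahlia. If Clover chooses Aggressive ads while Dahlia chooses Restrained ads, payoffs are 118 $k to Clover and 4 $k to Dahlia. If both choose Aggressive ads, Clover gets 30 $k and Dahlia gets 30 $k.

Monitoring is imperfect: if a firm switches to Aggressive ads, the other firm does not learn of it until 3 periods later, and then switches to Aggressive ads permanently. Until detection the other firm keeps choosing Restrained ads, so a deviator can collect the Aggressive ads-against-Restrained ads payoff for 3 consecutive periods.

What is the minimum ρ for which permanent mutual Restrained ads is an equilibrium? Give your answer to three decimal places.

0.735

The best deviation is to choose Aggressive ads for all 3 undetected periods, earning 118 each, then 30 forever once detected.
Deviation value: 118(1−ρ^3)/(1−ρ) + 30ρ^3/(1−ρ); cooperation value: 83/(1−ρ).
IC: 83 ≥ 118(1−ρ^3) + 30ρ^3 = 118 − 88ρ^3.
So ρ^3 ≥ 35/88, giving ρ ≥ (35/88)^(1/3) ≈ 0.735.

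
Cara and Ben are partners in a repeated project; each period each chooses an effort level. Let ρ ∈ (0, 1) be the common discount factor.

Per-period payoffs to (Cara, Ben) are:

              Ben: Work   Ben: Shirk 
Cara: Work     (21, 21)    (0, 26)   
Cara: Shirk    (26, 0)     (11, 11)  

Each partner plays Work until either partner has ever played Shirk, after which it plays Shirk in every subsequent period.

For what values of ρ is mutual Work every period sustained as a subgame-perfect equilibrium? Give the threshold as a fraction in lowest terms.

One-period gain from deviating is 26 − 21 = 5. The loss is 21 − 11 = 10 in every subsequent period, with present value 10·ρ/(1−ρ).
Deviation is unprofitable when 10·ρ/(1−ρ) ≥ 5, i.e. ρ/(1−ρ) ≥ 1/2.
Equivalently ρ ≥ 5/(5+10) = 1/3.

1/3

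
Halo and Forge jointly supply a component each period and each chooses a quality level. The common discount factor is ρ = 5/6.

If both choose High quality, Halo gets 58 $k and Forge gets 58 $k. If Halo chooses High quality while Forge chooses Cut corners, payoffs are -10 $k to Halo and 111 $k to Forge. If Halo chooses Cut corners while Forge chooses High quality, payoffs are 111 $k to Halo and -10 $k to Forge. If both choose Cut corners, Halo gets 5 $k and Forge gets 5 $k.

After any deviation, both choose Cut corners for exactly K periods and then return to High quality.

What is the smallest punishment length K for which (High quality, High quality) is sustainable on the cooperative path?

No profitable deviation requires (58−5)(ρ+…+ρ^K) ≥ 111−58, i.e. ρ+…+ρ^K ≥ 1 ≈ 1.0000.
With ρ = 5/6, the partial sums are K=1: 0.8333, K=2: 1.5278.
K = 2 is the first length at which the sum reaches 1.0000.

2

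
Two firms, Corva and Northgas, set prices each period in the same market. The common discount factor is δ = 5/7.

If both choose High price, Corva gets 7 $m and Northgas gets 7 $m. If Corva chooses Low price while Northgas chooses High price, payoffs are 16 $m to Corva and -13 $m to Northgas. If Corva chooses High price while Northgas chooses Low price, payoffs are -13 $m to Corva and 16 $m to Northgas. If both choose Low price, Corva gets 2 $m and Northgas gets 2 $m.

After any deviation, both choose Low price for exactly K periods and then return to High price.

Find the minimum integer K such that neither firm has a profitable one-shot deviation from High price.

Need Σ_{k=1}^{K} δ^k ≥ (16−7)/(7−2) = 1.8000 at δ = 5/7.
At K = 3 the sum is 1.5889 < 1.8000; at K = 4 it is 1.8492 ≥ 1.8000.
So the minimum punishment length is K = 4.

4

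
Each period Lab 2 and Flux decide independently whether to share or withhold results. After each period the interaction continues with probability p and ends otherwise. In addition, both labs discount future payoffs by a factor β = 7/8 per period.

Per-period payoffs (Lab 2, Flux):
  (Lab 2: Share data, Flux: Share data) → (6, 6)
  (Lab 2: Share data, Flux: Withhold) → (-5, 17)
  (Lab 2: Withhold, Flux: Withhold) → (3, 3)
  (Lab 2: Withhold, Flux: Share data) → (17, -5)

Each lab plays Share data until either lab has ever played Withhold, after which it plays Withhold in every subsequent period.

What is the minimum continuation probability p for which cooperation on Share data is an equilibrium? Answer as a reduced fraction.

44/49

With continuation probability p and discount β, the effective per-period discount factor is βp.
Grim-trigger IC: βp ≥ (17−6)/(17−3) = 11/14.
So p ≥ (11/14)/(7/8) = 44/49.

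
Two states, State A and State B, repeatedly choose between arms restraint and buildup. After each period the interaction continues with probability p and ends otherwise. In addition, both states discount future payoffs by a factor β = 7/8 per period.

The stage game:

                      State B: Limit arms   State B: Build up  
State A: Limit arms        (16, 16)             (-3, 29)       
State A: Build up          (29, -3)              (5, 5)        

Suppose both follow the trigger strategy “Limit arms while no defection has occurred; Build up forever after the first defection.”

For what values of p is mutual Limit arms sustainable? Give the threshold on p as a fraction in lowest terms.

Expected continuation weight on next period's payoff is β·p = 7/8·p, which plays the role of the discount factor.
Cooperation requires 7/8·p ≥ (29−16)/(29−5) = 13/24, hence p ≥ 13/21.

13/21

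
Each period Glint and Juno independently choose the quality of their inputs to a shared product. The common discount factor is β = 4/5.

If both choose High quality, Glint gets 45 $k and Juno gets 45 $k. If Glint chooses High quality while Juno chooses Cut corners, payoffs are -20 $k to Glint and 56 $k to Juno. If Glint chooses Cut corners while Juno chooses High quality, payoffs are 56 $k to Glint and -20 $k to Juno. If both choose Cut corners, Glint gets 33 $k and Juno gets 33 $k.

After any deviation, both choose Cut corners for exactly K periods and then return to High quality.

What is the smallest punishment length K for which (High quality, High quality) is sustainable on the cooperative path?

No profitable deviation requires (45−33)(β+…+β^K) ≥ 56−45, i.e. β+…+β^K ≥ 11/12 ≈ 0.9167.
With β = 4/5, the partial sums are K=1: 0.8000, K=2: 1.4400.
K = 2 is the first length at which the sum reaches 0.9167.

2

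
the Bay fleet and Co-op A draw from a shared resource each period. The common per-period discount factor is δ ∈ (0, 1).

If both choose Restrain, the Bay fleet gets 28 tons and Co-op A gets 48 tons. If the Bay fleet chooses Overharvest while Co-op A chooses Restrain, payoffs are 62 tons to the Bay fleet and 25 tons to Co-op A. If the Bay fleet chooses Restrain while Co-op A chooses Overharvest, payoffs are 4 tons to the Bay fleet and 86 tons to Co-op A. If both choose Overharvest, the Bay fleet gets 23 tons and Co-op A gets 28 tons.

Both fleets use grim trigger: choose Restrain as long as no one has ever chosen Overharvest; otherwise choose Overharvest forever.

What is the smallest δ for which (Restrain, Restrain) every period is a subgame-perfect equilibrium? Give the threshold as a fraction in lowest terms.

34/39

the Bay fleet's threshold: (62−28)/(62−23) = 34/39.
Co-op A's threshold: (86−48)/(86−28) = 19/29.
34/39 > 19/29, so the Bay fleet binds and δ* = 34/39.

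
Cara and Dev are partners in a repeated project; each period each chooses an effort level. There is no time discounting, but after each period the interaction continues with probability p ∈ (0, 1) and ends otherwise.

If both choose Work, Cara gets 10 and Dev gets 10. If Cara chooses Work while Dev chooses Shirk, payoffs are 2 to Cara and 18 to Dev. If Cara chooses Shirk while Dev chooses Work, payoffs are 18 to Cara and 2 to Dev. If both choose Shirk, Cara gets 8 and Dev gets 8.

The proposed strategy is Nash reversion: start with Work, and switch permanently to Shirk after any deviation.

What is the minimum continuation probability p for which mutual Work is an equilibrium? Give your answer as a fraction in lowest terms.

With no time discounting, the continuation probability p plays the role of the discount factor.
Grim-trigger IC: 10/(1−p) ≥ 18 + 8p/(1−p) ⇒ p ≥ (18−10)/(18−8) = 4/5.

4/5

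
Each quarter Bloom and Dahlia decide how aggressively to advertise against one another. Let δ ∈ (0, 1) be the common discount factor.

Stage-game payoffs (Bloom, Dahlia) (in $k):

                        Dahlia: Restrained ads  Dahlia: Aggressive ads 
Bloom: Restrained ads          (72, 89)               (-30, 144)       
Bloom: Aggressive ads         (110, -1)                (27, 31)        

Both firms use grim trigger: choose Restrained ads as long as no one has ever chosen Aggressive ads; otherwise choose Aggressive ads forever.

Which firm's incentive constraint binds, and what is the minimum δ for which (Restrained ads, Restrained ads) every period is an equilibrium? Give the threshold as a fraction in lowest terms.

Dahlia; δ ≥ 55/113

For Bloom: deviation gain 110−72 = 38, per-period punishment loss 72−27 = 45. IC gives δ ≥ 38/83.
For Dahlia: gain 55, loss 58 per period, so δ ≥ 55/113.
The tighter constraint is Dahlia's, so cooperation needs δ ≥ 55/113.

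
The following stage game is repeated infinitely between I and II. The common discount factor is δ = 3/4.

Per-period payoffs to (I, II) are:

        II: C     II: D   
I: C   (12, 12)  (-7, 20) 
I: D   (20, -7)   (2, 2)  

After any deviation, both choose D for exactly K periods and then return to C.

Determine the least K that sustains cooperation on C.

2

Need Σ_{k=1}^{K} δ^k ≥ (20−12)/(12−2) = 0.8000 at δ = 3/4.
At K = 1 the sum is 0.7500 < 0.8000; at K = 2 it is 1.3125 ≥ 0.8000.
So the minimum punishment length is K = 2.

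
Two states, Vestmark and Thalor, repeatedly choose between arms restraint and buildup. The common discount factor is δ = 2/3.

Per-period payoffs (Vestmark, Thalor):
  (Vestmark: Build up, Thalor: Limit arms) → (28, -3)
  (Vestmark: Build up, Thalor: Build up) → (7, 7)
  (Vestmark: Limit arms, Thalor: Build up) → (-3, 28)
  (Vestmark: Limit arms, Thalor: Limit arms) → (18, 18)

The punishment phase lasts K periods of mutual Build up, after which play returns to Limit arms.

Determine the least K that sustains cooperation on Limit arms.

Need Σ_{k=1}^{K} δ^k ≥ (28−18)/(18−7) = 0.9091 at δ = 2/3.
At K = 1 the sum is 0.6667 < 0.9091; at K = 2 it is 1.1111 ≥ 0.9091.
So the minimum punishment length is K = 2.

2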